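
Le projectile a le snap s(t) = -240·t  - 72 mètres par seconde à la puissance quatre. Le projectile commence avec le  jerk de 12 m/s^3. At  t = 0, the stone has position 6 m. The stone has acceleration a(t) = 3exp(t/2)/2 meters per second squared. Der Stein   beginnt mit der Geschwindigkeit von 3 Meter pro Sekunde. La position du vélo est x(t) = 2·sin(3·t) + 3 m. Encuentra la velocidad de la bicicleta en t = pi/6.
Para resolver esto, necesitamos tomar 1 derivada de nuestra ecuación de la posición x(t) = 2·sin(3·t) + 3. Derivando la posición, obtenemos la velocidad: v(t) = 6·cos(3·t). De la ecuación de la velocidad v(t) = 6·cos(3·t), sustituimos t = pi/6 para obtener v = 0.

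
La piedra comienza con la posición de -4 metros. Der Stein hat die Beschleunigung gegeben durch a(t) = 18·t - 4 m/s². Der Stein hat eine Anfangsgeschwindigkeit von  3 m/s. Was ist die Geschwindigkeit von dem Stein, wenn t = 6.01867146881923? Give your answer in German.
Um dies zu lösen, müssen wir 1 Stammfunktion unserer Gleichung für die Beschleunigung a(t) = 18·t - 4 finden. Das Integral von der Beschleunigung, mit v(0) = 3, ergibt die Geschwindigkeit: v(t) = 9·t^2 - 4·t + 3. Wir haben die Geschwindigkeit v(t) = 9·t^2 - 4·t + 3. Durch Einsetzen von t = 6.01867146881923: v(6.01867146881923) = 304.944970370931.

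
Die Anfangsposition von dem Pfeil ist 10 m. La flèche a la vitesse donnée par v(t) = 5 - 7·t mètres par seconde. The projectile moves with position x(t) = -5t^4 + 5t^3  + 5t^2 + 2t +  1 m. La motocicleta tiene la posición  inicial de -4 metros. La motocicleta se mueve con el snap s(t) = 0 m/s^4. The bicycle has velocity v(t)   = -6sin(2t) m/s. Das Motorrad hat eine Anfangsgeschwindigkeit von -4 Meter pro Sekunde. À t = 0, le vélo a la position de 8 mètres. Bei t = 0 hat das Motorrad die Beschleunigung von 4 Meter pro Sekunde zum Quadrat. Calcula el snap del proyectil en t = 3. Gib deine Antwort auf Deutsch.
Ausgehend von der Position x(t) = -5·t^4 + 5·t^3 + 5·t^2 + 2·t + 1, nehmen wir 4 Ableitungen. Mit d/dt von x(t) finden wir v(t) = -20·t^3 + 15·t^2 + 10·t + 2. Die Ableitung von der Geschwindigkeit ergibt die Beschleunigung: a(t) = -60·t^2 + 30·t + 10. Die Ableitung von der Beschleunigung ergibt den Ruck: j(t) = 30 - 120·t. Die Ableitung von dem Ruck ergibt den Snap: s(t) = -120. Wir haben den Snap s(t) = -120. Durch Einsetzen von t = 3: s(3) = -120.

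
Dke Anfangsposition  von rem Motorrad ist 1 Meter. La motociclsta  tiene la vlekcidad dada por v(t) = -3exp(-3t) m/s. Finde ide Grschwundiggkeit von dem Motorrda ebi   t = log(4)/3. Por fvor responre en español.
De la ecuación de la velocidad v(t) = -3·exp(-3·t), sustituimos t = log(4)/3 para obtener v = -3/4.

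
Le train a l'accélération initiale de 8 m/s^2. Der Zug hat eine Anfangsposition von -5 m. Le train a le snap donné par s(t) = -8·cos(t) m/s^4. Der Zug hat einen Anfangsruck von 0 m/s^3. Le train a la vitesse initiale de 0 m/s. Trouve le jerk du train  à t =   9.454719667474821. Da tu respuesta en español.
Partiendo del snap s(t) = -8·cos(t), tomamos 1 integral. Integrando el snap y usando la condición inicial j(0) = 0, obtenemos j(t) = -8·sin(t). De la ecuación de la sacudida j(t) = -8·sin(t), sustituimos t = 9.454719667474821 para obtener j = 0.239497864696170.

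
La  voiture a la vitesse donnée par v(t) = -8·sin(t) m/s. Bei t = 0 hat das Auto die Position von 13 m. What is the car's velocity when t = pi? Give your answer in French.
En utilisant v(t) = -8·sin(t) et en substituant t = pi, nous trouvons v = 0.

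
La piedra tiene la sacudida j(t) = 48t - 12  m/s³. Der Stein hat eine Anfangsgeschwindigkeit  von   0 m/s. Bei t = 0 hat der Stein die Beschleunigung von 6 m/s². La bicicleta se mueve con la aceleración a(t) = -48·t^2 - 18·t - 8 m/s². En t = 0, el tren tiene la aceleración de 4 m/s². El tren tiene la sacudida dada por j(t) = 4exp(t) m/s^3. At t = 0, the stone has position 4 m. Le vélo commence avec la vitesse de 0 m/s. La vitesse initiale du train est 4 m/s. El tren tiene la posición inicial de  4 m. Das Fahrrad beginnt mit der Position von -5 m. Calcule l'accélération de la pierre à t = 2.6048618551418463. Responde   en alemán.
Ausgehend von dem Ruck j(t) = 48·t - 12, nehmen wir 1 Integral. Durch Integration von dem Ruck und Verwendung der Anfangsbedingung a(0) = 6, erhalten wir a(t) = 24·t^2 - 12·t + 6. Mit a(t) = 24·t^2 - 12·t + 6 und Einsetzen von t = 2.6048618551418463, finden wir a = 137.588984563250.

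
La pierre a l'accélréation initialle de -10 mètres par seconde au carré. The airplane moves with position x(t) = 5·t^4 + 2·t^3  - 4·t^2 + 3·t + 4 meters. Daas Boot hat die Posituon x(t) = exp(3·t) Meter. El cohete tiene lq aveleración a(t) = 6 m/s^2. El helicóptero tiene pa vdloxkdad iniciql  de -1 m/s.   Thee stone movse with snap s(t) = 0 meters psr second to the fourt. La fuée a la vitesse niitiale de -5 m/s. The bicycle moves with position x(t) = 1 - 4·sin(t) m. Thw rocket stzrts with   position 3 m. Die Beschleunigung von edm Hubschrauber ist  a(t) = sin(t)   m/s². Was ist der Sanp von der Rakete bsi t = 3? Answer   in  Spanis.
Partiendo de la aceleración a(t) = 6, tomamos 2 derivadas. Tomando d/dt de a(t), encontramos j(t) = 0. La derivada de la sacudida da el snap: s(t) = 0. De la ecuación del snap s(t) = 0, sustituimos t = 3 para obtener s = 0.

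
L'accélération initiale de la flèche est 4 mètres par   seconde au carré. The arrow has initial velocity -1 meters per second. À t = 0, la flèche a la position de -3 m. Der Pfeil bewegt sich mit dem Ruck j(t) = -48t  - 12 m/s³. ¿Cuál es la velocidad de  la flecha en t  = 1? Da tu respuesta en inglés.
We must find the antiderivative of our jerk equation j(t) = -48·t - 12 2 times. Taking ∫j(t)dt and applying a(0) = 4, we find a(t) = -24·t^2 - 12·t + 4. Taking ∫a(t)dt and applying v(0) = -1, we find v(t) = -8·t^3 - 6·t^2 + 4·t - 1. Using v(t) = -8·t^3 - 6·t^2 + 4·t - 1 and substituting t = 1, we find v = -11.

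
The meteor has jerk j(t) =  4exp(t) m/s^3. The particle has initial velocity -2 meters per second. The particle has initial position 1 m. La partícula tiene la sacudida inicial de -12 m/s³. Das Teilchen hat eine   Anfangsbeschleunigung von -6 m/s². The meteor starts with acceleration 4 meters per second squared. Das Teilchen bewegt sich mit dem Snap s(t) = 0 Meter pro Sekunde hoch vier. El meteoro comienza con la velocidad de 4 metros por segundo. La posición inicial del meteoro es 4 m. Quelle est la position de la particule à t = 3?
Nous devons trouver l'intégrale de notre équation du snap s(t) = 0 4 fois. L'intégrale du snap, avec j(0) = -12, donne le jerk: j(t) = -12. En intégrant le jerk et en utilisant la condition initiale a(0) = -6, nous obtenons a(t) = -12·t - 6. La primitive de l'accélération, avec v(0) = -2, donne la vitesse: v(t) = -6·t^2 - 6·t - 2. La primitive de la vitesse, avec x(0) = 1, donne la position: x(t) = -2·t^3 - 3·t^2 - 2·t + 1. En utilisant x(t) = -2·t^3 - 3·t^2 - 2·t + 1 et en substituant t = 3, nous trouvons x = -86.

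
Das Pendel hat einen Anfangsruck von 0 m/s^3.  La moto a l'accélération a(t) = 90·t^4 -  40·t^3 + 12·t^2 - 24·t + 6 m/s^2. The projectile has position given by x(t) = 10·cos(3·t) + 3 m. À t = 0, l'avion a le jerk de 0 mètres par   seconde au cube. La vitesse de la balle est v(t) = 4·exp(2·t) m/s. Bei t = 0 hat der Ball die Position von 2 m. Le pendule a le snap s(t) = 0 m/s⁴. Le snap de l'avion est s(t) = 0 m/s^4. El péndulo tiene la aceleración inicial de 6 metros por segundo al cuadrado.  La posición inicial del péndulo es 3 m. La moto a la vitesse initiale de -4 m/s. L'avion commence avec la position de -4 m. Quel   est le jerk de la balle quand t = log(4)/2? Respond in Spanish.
Para resolver esto, necesitamos tomar 2 derivadas de nuestra ecuación de la velocidad v(t) = 4·exp(2·t). Tomando d/dt de v(t), encontramos a(t) = 8·exp(2·t). La derivada de la aceleración da la sacudida: j(t) = 16·exp(2·t). De la ecuación de la sacudida j(t) = 16·exp(2·t), sustituimos t = log(4)/2 para obtener j = 64.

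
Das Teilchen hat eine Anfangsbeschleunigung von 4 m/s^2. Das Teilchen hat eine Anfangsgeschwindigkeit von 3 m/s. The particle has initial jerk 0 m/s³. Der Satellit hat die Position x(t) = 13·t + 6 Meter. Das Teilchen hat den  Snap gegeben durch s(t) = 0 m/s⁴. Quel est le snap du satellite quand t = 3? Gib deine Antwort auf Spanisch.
Partiendo de la posición x(t) = 13·t + 6, tomamos 4 derivadas. La derivada de la posición da la velocidad: v(t) = 13. Derivando la velocidad, obtenemos la aceleración: a(t) = 0. Derivando la aceleración, obtenemos la sacudida: j(t) = 0. Derivando la sacudida, obtenemos el snap: s(t) = 0. De la ecuación del snap s(t) = 0, sustituimos t = 3 para obtener s = 0.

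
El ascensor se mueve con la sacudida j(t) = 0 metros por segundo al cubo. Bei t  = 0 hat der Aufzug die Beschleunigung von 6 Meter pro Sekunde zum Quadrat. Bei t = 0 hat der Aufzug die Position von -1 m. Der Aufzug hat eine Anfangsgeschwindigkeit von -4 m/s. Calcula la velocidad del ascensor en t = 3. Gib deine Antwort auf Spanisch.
Para resolver esto, necesitamos tomar 2 integrales de nuestra ecuación de la sacudida j(t) = 0. Tomando ∫j(t)dt y aplicando a(0) = 6, encontramos a(t) = 6. La antiderivada de la aceleración, con v(0) = -4, da la velocidad: v(t) = 6·t - 4. De la ecuación de la velocidad v(t) = 6·t - 4, sustituimos t = 3 para obtener v = 14.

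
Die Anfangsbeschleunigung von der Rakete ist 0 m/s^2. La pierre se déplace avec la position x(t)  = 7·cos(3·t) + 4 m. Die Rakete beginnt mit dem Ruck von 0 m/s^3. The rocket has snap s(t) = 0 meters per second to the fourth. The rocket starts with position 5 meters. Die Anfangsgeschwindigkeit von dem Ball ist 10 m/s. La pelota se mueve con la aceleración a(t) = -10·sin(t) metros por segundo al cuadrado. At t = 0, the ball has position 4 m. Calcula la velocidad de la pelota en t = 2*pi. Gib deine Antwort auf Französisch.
En partant de l'accélération a(t) = -10·sin(t), nous prenons 1 intégrale. La primitive de l'accélération, avec v(0) = 10, donne la vitesse: v(t) = 10·cos(t). De l'équation de la vitesse v(t) = 10·cos(t), nous substituons t = 2*pi pour obtenir v = 10.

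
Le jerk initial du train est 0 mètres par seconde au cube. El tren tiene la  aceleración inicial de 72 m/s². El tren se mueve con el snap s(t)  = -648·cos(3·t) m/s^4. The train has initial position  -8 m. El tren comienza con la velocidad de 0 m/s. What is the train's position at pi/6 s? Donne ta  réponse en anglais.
To find the answer, we compute 4 antiderivatives of s(t) = -648·cos(3·t). The antiderivative of snap, with j(0) = 0, gives jerk: j(t) = -216·sin(3·t). The integral of jerk, with a(0) = 72, gives acceleration: a(t) = 72·cos(3·t). Finding the integral of a(t) and using v(0) = 0: v(t) = 24·sin(3·t). Integrating velocity and using the initial condition x(0) = -8, we get x(t) = -8·cos(3·t). From the given position equation x(t) = -8·cos(3·t), we substitute t = pi/6 to get x = 0.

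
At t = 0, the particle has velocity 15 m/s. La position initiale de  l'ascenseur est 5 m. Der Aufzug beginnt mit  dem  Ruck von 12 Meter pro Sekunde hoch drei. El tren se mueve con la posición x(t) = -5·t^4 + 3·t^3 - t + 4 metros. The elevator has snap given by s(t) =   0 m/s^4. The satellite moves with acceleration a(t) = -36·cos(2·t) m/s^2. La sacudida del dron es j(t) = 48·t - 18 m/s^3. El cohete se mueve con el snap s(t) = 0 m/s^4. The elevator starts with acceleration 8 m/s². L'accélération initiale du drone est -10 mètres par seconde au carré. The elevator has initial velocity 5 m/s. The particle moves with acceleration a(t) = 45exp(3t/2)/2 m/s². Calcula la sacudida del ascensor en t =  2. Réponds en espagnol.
Necesitamos integrar nuestra ecuación del snap s(t) = 0 1 vez. La antiderivada del snap es la sacudida. Usando j(0) = 12, obtenemos j(t) = 12. Usando j(t) = 12 y sustituyendo t = 2, encontramos j = 12.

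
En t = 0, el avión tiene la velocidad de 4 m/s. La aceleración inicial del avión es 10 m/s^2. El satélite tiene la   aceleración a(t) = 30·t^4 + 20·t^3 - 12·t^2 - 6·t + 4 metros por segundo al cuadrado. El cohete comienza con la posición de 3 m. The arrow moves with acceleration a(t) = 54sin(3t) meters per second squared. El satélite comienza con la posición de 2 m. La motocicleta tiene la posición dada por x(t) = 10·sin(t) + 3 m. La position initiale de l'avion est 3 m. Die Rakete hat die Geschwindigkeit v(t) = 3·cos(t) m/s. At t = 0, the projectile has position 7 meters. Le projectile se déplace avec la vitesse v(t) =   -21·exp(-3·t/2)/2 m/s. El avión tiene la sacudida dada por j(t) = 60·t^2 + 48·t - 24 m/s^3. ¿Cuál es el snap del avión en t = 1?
Debemos derivar nuestra ecuación de la sacudida j(t) = 60·t^2 + 48·t - 24 1 vez. Tomando d/dt de j(t), encontramos s(t) = 120·t + 48. De la ecuación del snap s(t) = 120·t + 48, sustituimos t = 1 para obtener s = 168.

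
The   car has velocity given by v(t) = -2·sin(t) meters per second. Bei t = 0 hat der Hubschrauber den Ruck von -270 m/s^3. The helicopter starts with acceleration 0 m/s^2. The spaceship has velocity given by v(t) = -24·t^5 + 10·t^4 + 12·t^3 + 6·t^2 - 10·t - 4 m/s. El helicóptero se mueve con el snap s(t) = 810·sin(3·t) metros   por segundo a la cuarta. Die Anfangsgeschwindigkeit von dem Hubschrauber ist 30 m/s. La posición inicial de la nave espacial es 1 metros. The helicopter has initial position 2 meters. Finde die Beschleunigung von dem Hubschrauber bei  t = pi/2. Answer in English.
To find the answer, we compute 2 antiderivatives of s(t) = 810·sin(3·t). The antiderivative of snap is jerk. Using j(0) = -270, we get j(t) = -270·cos(3·t). The antiderivative of jerk, with a(0) = 0, gives acceleration: a(t) = -90·sin(3·t). Using a(t) = -90·sin(3·t) and substituting t = pi/2, we find a = 90.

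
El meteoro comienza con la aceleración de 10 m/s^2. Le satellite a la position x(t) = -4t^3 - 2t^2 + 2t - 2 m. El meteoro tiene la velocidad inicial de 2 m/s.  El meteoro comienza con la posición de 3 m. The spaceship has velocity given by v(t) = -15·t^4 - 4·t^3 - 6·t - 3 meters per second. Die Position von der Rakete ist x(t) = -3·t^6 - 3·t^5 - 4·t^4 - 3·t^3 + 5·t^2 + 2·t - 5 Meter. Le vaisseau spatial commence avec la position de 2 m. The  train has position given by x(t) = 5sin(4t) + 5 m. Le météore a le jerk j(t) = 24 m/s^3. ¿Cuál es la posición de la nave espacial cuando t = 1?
Partiendo de la velocidad v(t) = -15·t^4 - 4·t^3 - 6·t - 3, tomamos 1 integral. Tomando ∫v(t)dt y aplicando x(0) = 2, encontramos x(t) = -3·t^5 - t^4 - 3·t^2 - 3·t + 2. De la ecuación de la posición x(t) = -3·t^5 - t^4 - 3·t^2 - 3·t + 2, sustituimos t = 1 para obtener x = -8.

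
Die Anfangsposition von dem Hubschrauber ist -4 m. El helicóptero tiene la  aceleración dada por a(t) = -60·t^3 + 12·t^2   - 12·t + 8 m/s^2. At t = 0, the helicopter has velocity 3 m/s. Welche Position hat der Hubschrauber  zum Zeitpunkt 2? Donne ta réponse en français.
En partant de l'accélération a(t) = -60·t^3 + 12·t^2 - 12·t + 8, nous prenons 2 primitives. En intégrant l'accélération et en utilisant la condition initiale v(0) = 3, nous obtenons v(t) = -15·t^4 + 4·t^3 - 6·t^2 + 8·t + 3. En prenant ∫v(t)dt et en appliquant x(0) = -4, nous trouvons x(t) = -3·t^5 + t^4 - 2·t^3 + 4·t^2 + 3·t - 4. Nous avons la position x(t) = -3·t^5 + t^4 - 2·t^3 + 4·t^2 + 3·t - 4. En substituant t = 2: x(2) = -78.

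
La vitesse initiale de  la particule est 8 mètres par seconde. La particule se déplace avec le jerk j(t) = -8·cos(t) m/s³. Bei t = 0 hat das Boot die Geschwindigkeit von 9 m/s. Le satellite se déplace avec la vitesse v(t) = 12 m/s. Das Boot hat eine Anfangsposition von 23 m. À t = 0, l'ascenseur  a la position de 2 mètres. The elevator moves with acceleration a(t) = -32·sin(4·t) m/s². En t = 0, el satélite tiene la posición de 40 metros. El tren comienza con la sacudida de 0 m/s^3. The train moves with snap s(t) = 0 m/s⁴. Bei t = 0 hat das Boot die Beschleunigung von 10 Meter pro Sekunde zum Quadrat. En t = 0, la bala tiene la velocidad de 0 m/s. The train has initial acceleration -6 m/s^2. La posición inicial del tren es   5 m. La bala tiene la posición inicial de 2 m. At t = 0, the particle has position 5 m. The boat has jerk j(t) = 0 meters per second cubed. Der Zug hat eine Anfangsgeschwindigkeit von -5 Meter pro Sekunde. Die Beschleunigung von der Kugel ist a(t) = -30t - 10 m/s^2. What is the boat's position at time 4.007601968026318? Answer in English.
To find the answer, we compute 3 integrals of j(t) = 0. The integral of jerk is acceleration. Using a(0) = 10, we get a(t) = 10. The antiderivative of acceleration is velocity. Using v(0) = 9, we get v(t) = 10·t + 9. Finding the antiderivative of v(t) and using x(0) = 23: x(t) = 5·t^2 + 9·t + 23. We have position x(t) = 5·t^2 + 9·t + 23. Substituting t = 4.007601968026318: x(4.007601968026318) = 139.372785382879.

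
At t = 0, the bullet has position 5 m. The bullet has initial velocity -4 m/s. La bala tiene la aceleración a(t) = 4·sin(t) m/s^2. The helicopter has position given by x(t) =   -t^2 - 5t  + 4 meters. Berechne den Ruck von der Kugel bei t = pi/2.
Ausgehend von der Beschleunigung a(t) = 4·sin(t), nehmen wir 1 Ableitung. Durch Ableiten von der Beschleunigung erhalten wir den Ruck: j(t) = 4·cos(t). Aus der Gleichung für den Ruck j(t) = 4·cos(t), setzen wir t = pi/2 ein und erhalten j = 0.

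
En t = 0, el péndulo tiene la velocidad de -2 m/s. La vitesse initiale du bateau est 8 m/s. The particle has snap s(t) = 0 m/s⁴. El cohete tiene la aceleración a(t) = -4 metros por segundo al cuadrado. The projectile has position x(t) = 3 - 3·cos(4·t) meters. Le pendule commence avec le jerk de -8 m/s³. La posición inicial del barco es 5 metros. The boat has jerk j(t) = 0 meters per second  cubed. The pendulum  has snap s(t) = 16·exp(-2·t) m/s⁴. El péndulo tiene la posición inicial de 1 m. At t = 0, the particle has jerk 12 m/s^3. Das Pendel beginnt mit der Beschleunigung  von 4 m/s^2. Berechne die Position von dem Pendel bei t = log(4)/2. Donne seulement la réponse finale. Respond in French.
La position à t = log(4)/2 est x = 1/4.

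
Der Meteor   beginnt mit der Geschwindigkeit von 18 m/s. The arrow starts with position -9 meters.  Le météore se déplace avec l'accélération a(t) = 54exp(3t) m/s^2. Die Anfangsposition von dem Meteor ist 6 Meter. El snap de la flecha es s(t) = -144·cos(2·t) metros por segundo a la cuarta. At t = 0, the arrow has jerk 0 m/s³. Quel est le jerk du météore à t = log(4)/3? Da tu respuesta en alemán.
Ausgehend von der Beschleunigung a(t) = 54·exp(3·t), nehmen wir 1 Ableitung. Die Ableitung von der Beschleunigung ergibt den Ruck: j(t) = 162·exp(3·t). Aus der Gleichung für den Ruck j(t) = 162·exp(3·t), setzen wir t = log(4)/3 ein und erhalten j = 648.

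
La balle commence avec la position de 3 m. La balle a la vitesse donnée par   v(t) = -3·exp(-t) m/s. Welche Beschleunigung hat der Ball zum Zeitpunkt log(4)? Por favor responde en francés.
Nous devons dériver notre équation de la vitesse v(t) = -3·exp(-t) 1 fois. La dérivée de la vitesse donne l'accélération: a(t) = 3·exp(-t). De l'équation de l'accélération a(t) = 3·exp(-t), nous substituons t = log(4) pour obtenir a = 3/4.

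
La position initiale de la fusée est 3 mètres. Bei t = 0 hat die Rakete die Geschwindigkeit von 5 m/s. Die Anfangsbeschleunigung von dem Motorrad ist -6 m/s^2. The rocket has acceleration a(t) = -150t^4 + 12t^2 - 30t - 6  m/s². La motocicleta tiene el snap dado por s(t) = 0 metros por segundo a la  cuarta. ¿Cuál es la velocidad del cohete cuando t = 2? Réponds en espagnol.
Necesitamos integrar nuestra ecuación de la aceleración a(t) = -150·t^4 + 12·t^2 - 30·t - 6 1 vez. Integrando la aceleración y usando la condición inicial v(0) = 5, obtenemos v(t) = -30·t^5 + 4·t^3 - 15·t^2 - 6·t + 5. De la ecuación de la velocidad v(t) = -30·t^5 + 4·t^3 - 15·t^2 - 6·t + 5, sustituimos t = 2 para obtener v = -995.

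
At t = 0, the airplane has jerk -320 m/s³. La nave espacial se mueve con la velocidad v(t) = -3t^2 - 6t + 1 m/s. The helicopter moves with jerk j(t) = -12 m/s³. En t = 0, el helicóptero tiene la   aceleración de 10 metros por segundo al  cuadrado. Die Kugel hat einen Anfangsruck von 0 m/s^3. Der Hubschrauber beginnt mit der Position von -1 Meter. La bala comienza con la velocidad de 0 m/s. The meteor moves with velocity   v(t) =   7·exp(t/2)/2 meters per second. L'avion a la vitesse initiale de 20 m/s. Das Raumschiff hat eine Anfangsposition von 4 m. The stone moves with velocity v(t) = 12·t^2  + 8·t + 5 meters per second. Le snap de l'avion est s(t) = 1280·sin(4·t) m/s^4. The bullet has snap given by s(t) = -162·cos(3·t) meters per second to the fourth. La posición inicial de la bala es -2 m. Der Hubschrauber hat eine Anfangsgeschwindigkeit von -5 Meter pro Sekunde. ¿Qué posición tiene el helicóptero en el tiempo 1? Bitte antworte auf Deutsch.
Um dies zu lösen, müssen wir 3 Stammfunktionen unserer Gleichung für den Ruck j(t) = -12 finden. Durch Integration von dem Ruck und Verwendung der Anfangsbedingung a(0) = 10, erhalten wir a(t) = 10 - 12·t. Das Integral von der Beschleunigung ist die Geschwindigkeit. Mit v(0) = -5 erhalten wir v(t) = -6·t^2 + 10·t - 5. Durch Integration von der Geschwindigkeit und Verwendung der Anfangsbedingung x(0) = -1, erhalten wir x(t) = -2·t^3 + 5·t^2 - 5·t - 1. Wir haben die Position x(t) = -2·t^3 + 5·t^2 - 5·t - 1. Durch Einsetzen von t = 1: x(1) = -3.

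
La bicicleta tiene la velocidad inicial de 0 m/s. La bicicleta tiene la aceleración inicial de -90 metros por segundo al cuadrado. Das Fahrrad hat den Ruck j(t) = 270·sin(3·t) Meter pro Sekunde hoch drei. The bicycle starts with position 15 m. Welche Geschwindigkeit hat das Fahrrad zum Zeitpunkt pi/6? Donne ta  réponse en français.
En partant du jerk j(t) = 270·sin(3·t), nous prenons 2 intégrales. La primitive du jerk est l'accélération. En utilisant a(0) = -90, nous obtenons a(t) = -90·cos(3·t). L'intégrale de l'accélération est la vitesse. En utilisant v(0) = 0, nous obtenons v(t) = -30·sin(3·t). De l'équation de la vitesse v(t) = -30·sin(3·t), nous substituons t = pi/6 pour obtenir v = -30.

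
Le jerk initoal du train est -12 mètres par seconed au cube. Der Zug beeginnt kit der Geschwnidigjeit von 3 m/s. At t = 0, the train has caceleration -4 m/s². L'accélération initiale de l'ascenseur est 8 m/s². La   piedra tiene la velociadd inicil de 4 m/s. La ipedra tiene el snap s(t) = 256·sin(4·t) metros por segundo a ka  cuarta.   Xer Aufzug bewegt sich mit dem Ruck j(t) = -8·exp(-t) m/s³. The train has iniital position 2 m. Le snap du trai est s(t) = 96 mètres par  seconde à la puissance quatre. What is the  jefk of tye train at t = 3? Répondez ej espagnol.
Debemos encontrar la integral de nuestra ecuación del snap s(t) = 96 1 vez. Integrando el snap y usando la condición inicial j(0) = -12, obtenemos j(t) = 96·t - 12. Tenemos la sacudida j(t) = 96·t - 12. Sustituyendo t = 3: j(3) = 276.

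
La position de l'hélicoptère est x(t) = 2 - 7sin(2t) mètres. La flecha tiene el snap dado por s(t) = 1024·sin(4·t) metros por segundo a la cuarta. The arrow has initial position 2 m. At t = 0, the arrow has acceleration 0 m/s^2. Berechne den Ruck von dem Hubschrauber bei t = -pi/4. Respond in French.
Nous devons dériver notre équation de la position x(t) = 2 - 7·sin(2·t) 3 fois. La dérivée de la position donne la vitesse: v(t) = -14·cos(2·t). En prenant d/dt de v(t), nous trouvons a(t) = 28·sin(2·t). La dérivée de l'accélération donne le jerk: j(t) = 56·cos(2·t). De l'équation du jerk j(t) = 56·cos(2·t), nous substituons t = -pi/4 pour obtenir j = 0.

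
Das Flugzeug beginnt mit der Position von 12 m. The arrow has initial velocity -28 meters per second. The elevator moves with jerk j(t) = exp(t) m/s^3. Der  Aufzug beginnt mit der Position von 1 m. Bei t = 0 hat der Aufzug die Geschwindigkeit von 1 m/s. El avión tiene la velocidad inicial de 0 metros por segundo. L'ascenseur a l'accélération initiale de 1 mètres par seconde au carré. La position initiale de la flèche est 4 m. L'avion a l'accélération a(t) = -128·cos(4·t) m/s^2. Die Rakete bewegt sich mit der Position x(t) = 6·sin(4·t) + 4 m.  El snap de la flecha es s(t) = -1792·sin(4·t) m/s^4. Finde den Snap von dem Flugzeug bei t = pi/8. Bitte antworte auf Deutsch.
Um dies zu lösen, müssen wir 2 Ableitungen unserer Gleichung für die Beschleunigung a(t) = -128·cos(4·t) nehmen. Die Ableitung von der Beschleunigung ergibt den Ruck: j(t) = 512·sin(4·t). Mit d/dt von j(t) finden wir s(t) = 2048·cos(4·t). Wir haben den Snap s(t) = 2048·cos(4·t). Durch Einsetzen von t = pi/8: s(pi/8) = 0.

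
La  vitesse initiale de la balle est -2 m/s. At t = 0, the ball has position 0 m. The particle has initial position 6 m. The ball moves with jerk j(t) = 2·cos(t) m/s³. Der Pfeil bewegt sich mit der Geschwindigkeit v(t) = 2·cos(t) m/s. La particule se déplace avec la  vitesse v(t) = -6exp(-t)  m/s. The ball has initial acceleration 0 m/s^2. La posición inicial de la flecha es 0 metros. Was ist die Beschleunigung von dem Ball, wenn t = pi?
Um dies zu lösen, müssen wir 1 Stammfunktion unserer Gleichung für den Ruck j(t) = 2·cos(t) finden. Mit ∫j(t)dt und Anwendung von a(0) = 0, finden wir a(t) = 2·sin(t). Mit a(t) = 2·sin(t) und Einsetzen von t = pi, finden wir a = 0.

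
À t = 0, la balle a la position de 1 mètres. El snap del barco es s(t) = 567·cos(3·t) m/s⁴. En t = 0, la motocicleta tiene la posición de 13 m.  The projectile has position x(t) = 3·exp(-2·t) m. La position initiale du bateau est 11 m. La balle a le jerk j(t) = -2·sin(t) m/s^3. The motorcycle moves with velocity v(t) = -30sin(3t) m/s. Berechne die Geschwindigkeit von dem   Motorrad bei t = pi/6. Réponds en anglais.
Using v(t) = -30·sin(3·t) and substituting t = pi/6, we find v = -30.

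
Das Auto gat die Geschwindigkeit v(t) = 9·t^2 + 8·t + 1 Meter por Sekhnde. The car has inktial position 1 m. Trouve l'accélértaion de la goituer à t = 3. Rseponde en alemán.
Um dies zu lösen, müssen wir 1 Ableitung unserer Gleichung für die Geschwindigkeit v(t) = 9·t^2 + 8·t + 1 nehmen. Mit d/dt von v(t) finden wir a(t) = 18·t + 8. Wir haben die Beschleunigung a(t) = 18·t + 8. Durch Einsetzen von t = 3: a(3) = 62.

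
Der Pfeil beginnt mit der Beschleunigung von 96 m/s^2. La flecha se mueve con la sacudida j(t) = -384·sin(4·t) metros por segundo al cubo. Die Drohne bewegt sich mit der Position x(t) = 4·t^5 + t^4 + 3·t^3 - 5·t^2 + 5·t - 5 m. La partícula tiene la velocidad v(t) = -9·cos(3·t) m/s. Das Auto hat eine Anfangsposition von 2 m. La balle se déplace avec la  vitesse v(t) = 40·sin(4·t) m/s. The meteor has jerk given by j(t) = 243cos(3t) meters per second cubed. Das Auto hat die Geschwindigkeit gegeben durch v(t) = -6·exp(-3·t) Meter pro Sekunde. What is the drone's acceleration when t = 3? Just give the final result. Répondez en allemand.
a(3) = 2312.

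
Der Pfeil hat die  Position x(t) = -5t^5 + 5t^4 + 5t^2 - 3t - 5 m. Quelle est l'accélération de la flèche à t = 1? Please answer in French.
En partant de la position x(t) = -5·t^5 + 5·t^4 + 5·t^2 - 3·t - 5, nous prenons 2 dérivées. En prenant d/dt de x(t), nous trouvons v(t) = -25·t^4 + 20·t^3 + 10·t - 3. En dérivant la vitesse, nous obtenons l'accélération: a(t) = -100·t^3 + 60·t^2 + 10. De l'équation de l'accélération a(t) = -100·t^3 + 60·t^2 + 10, nous substituons t = 1 pour obtenir a = -30.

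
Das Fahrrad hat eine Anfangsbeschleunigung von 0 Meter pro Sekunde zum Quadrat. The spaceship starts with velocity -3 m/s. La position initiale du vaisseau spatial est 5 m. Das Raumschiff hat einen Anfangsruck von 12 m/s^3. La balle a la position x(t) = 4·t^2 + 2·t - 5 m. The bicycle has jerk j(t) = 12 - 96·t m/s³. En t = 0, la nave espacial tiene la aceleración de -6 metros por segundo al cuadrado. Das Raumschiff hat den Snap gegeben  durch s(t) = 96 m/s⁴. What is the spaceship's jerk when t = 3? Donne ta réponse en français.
En partant du snap s(t) = 96, nous prenons 1 intégrale. En intégrant le snap et en utilisant la condition initiale j(0) = 12, nous obtenons j(t) = 96·t + 12. En utilisant j(t) = 96·t + 12 et en substituant t = 3, nous trouvons j = 300.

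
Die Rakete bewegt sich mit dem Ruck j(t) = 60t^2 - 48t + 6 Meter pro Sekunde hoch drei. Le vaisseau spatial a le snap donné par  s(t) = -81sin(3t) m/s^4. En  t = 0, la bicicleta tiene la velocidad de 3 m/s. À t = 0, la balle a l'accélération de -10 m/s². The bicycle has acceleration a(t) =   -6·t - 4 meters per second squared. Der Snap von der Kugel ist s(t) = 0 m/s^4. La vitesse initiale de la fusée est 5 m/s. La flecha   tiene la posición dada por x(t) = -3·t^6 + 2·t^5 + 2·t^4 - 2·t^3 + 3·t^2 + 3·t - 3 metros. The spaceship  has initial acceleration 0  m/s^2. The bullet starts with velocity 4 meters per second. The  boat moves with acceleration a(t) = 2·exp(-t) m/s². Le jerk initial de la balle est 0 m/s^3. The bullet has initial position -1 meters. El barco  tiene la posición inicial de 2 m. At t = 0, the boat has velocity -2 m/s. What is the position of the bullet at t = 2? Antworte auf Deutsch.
Wir müssen die Stammfunktion unserer Gleichung für den Snap s(t) = 0 4-mal finden. Durch Integration von dem Snap und Verwendung der Anfangsbedingung j(0) = 0, erhalten wir j(t) = 0. Das Integral von dem Ruck, mit a(0) = -10, ergibt die Beschleunigung: a(t) = -10. Das Integral von der Beschleunigung ist die Geschwindigkeit. Mit v(0) = 4 erhalten wir v(t) = 4 - 10·t. Die Stammfunktion von der Geschwindigkeit, mit x(0) = -1, ergibt die Position: x(t) = -5·t^2 + 4·t - 1. Wir haben die Position x(t) = -5·t^2 + 4·t - 1. Durch Einsetzen von t = 2: x(2) = -13.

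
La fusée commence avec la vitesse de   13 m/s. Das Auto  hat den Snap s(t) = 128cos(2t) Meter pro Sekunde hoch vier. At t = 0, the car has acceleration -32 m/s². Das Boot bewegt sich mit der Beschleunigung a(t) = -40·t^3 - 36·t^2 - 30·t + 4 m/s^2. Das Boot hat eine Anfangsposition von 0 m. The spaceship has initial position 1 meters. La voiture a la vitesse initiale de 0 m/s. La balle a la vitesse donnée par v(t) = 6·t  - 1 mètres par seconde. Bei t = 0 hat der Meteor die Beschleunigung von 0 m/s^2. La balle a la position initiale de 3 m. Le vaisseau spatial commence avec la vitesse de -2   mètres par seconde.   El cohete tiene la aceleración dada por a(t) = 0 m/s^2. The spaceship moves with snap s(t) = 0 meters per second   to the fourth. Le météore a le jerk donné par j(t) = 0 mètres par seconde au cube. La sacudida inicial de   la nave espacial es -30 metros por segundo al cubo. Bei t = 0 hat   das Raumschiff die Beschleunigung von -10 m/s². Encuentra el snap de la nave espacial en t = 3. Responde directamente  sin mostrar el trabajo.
La respuesta es 0.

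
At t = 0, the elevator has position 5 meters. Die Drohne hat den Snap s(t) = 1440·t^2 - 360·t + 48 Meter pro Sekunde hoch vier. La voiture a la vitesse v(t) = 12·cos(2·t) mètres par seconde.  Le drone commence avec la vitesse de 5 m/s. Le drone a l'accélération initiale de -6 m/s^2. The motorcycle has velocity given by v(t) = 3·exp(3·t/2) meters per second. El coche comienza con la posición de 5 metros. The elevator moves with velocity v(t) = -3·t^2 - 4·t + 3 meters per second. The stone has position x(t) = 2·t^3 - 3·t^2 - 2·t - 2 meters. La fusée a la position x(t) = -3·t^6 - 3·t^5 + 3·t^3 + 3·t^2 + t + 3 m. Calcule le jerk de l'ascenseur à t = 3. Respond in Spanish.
Partiendo de la velocidad v(t) = -3·t^2 - 4·t + 3, tomamos 2 derivadas. Tomando d/dt de v(t), encontramos a(t) = -6·t - 4. Derivando la aceleración, obtenemos la sacudida: j(t) = -6. Usando j(t) = -6 y sustituyendo t = 3, encontramos j = -6.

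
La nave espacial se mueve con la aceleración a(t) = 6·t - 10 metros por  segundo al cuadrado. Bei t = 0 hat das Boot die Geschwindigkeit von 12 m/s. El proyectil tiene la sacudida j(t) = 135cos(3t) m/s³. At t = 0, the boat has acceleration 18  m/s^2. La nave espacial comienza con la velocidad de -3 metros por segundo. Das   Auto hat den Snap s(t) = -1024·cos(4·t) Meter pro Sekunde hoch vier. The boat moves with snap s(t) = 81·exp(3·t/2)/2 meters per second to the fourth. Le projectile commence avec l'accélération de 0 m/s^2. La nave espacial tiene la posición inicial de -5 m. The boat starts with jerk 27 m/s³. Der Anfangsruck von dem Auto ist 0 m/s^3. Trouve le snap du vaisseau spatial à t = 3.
Nous devons dériver notre équation de l'accélération a(t) = 6·t - 10 2 fois. La dérivée de l'accélération donne le jerk: j(t) = 6. En prenant d/dt de j(t), nous trouvons s(t) = 0. Nous avons le snap s(t) = 0. En substituant t = 3: s(3) = 0.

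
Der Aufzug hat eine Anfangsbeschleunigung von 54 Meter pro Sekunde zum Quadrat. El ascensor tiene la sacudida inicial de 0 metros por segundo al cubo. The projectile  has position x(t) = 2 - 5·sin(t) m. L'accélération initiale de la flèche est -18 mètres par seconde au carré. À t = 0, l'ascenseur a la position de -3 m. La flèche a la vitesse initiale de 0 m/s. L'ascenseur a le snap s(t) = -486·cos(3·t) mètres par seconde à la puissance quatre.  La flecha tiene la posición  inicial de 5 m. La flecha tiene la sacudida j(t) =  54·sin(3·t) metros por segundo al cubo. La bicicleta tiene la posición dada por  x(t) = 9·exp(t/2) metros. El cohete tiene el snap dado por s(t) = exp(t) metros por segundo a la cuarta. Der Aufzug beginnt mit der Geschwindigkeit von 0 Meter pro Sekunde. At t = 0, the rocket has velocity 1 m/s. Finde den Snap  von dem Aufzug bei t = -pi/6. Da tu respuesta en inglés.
From the given snap equation s(t) = -486·cos(3·t), we substitute t = -pi/6 to get s = 0.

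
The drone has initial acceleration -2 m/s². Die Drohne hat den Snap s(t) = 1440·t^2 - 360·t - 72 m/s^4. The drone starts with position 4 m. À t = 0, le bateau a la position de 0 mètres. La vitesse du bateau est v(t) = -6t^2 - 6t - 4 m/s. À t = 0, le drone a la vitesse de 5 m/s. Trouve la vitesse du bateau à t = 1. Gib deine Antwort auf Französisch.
En utilisant v(t) = -6·t^2 - 6·t - 4 et en substituant t = 1, nous trouvons v = -16.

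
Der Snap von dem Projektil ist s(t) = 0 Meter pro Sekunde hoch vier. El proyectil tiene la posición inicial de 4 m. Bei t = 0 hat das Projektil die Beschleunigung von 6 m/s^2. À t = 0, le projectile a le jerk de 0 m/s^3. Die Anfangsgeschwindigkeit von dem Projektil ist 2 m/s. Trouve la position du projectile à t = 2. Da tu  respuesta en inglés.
We need to integrate our snap equation s(t) = 0 4 times. Integrating snap and using the initial condition j(0) = 0, we get j(t) = 0. The antiderivative of jerk is acceleration. Using a(0) = 6, we get a(t) = 6. Integrating acceleration and using the initial condition v(0) = 2, we get v(t) = 6·t + 2. Finding the integral of v(t) and using x(0) = 4: x(t) = 3·t^2 + 2·t + 4. From the given position equation x(t) = 3·t^2 + 2·t + 4, we substitute t = 2 to get x = 20.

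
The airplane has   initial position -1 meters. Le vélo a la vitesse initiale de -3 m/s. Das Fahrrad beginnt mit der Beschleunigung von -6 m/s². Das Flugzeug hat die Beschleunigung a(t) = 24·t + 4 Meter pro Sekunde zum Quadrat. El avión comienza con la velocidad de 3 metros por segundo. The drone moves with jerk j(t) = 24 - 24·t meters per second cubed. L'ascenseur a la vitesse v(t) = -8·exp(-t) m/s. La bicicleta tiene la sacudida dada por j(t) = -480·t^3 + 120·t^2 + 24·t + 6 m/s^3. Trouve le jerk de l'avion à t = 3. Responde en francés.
En partant de l'accélération a(t) = 24·t + 4, nous prenons 1 dérivée. En prenant d/dt de a(t), nous trouvons j(t) = 24. De l'équation du jerk j(t) = 24, nous substituons t = 3 pour obtenir j = 24.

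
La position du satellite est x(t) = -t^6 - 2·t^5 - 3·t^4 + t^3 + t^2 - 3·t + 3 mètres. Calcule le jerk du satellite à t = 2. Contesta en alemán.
Um dies zu lösen, müssen wir 3 Ableitungen unserer Gleichung für die Position x(t) = -t^6 - 2·t^5 - 3·t^4 + t^3 + t^2 - 3·t + 3 nehmen. Die Ableitung von der Position ergibt die Geschwindigkeit: v(t) = -6·t^5 - 10·t^4 - 12·t^3 + 3·t^2 + 2·t - 3. Die Ableitung von der Geschwindigkeit ergibt die Beschleunigung: a(t) = -30·t^4 - 40·t^3 - 36·t^2 + 6·t + 2. Die Ableitung von der Beschleunigung ergibt den Ruck: j(t) = -120·t^3 - 120·t^2 - 72·t + 6. Mit j(t) = -120·t^3 - 120·t^2 - 72·t + 6 und Einsetzen von t = 2, finden wir j = -1578.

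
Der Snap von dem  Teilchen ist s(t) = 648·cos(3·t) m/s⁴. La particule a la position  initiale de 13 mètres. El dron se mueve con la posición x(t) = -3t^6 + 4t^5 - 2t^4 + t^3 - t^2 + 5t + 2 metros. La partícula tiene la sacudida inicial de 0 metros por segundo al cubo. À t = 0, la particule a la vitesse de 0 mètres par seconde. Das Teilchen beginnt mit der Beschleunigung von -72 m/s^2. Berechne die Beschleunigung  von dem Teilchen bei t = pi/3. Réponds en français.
Nous devons intégrer notre équation du snap s(t) = 648·cos(3·t) 2 fois. En intégrant le snap et en utilisant la condition initiale j(0) = 0, nous obtenons j(t) = 216·sin(3·t). La primitive du jerk, avec a(0) = -72, donne l'accélération: a(t) = -72·cos(3·t). En utilisant a(t) = -72·cos(3·t) et en substituant t = pi/3, nous trouvons a = 72.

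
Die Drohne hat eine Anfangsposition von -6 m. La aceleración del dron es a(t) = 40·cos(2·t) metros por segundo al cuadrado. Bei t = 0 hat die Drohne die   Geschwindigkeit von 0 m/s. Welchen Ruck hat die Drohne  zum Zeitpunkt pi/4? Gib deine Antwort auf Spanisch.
Para resolver esto, necesitamos tomar 1 derivada de nuestra ecuación de la aceleración a(t) = 40·cos(2·t). La derivada de la aceleración da la sacudida: j(t) = -80·sin(2·t). Tenemos la sacudida j(t) = -80·sin(2·t). Sustituyendo t = pi/4: j(pi/4) = -80.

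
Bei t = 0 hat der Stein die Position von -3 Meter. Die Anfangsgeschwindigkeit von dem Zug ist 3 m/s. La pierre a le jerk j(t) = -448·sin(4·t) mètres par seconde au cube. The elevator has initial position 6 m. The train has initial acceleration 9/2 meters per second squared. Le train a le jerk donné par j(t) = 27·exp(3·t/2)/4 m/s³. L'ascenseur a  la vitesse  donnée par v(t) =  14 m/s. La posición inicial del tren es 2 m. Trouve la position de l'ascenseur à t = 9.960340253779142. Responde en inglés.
To find the answer, we compute 1 integral of v(t) = 14. The integral of velocity, with x(0) = 6, gives position: x(t) = 14·t + 6. We have position x(t) = 14·t + 6. Substituting t = 9.960340253779142: x(9.960340253779142) = 145.444763552908.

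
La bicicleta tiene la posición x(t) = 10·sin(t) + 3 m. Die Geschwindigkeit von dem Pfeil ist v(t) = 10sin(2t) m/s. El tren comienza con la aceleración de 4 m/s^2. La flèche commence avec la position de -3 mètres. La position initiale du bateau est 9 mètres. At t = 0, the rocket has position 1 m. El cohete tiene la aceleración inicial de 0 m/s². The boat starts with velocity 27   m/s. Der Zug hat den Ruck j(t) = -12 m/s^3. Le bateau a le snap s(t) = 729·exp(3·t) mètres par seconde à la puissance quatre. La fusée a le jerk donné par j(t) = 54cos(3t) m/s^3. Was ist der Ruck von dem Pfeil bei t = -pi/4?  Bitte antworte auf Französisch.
Nous devons dériver notre équation de la vitesse v(t) = 10·sin(2·t) 2 fois. En dérivant la vitesse, nous obtenons l'accélération: a(t) = 20·cos(2·t). La dérivée de l'accélération donne le jerk: j(t) = -40·sin(2·t). Nous avons le jerk j(t) = -40·sin(2·t). En substituant t = -pi/4: j(-pi/4) = 40.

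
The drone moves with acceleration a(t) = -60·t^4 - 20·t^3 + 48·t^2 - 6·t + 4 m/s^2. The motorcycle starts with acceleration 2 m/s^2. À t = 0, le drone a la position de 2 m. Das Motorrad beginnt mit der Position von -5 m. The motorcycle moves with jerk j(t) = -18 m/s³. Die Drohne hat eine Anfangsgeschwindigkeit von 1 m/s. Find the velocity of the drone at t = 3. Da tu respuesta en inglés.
To solve this, we need to take 1 antiderivative of our acceleration equation a(t) = -60·t^4 - 20·t^3 + 48·t^2 - 6·t + 4. The antiderivative of acceleration, with v(0) = 1, gives velocity: v(t) = -12·t^5 - 5·t^4 + 16·t^3 - 3·t^2 + 4·t + 1. Using v(t) = -12·t^5 - 5·t^4 + 16·t^3 - 3·t^2 + 4·t + 1 and substituting t = 3, we find v = -2903.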